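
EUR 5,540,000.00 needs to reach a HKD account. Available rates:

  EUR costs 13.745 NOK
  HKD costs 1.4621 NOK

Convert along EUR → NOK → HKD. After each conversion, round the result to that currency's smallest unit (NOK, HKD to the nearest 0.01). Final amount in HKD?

HKD 52,080,774.23

EUR 5,540,000.00 × 13.745 = NOK 76,147,300.00
NOK 76,147,300.00 ÷ 1.4621 = HKD 52,080,774.23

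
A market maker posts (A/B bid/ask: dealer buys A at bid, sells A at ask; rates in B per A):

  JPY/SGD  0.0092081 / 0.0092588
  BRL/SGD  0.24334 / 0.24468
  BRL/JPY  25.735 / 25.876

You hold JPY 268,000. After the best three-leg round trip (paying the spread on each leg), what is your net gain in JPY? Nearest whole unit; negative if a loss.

Net profit: JPY 4,205

Best loop JPY → BRL → SGD → JPY:
JPY 268,000 ÷ 25.876 (buy BRL at ask) = BRL 10,357.09
BRL 10,357.09 × 0.24334 (sell BRL at bid) = SGD 2,520.29
SGD 2,520.29 ÷ 0.0092588 (buy JPY at ask) = JPY 272,205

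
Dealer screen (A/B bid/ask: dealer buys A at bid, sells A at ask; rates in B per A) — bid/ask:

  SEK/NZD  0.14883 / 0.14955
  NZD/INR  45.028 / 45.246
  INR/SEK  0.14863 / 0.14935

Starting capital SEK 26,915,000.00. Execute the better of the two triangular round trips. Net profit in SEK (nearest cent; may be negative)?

Net result: SEK -106,408.25 (no profitable arbitrage after spreads)

Best loop SEK → NZD → INR → SEK:
SEK 26,915,000.00 × 0.14883 (sell SEK at bid) = NZD 4,005,759.45
NZD 4,005,759.45 × 45.028 (sell NZD at bid) = INR 180,371,336.51
INR 180,371,336.51 × 0.14863 (sell INR at bid) = SEK 26,808,591.75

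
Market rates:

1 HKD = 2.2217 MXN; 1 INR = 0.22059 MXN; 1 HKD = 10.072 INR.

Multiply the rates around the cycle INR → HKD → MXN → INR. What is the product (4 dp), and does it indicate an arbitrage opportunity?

Around INR → HKD → MXN → INR: 1 ÷ 10.072 × 2.2217 ÷ 0.22059 = 0.999963
Product ≈ 1 (deviation 0.004%, within rounding noise).

1.0000 (no arbitrage)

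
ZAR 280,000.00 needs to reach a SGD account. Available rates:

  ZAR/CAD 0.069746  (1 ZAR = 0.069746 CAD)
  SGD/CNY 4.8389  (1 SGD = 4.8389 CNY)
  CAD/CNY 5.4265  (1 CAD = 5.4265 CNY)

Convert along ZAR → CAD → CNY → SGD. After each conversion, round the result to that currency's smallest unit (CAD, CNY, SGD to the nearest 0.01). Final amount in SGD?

ZAR 280,000.00 × 0.069746 = CAD 19,528.88
CAD 19,528.88 × 5.4265 = CNY 105,973.47
CNY 105,973.47 ÷ 4.8389 = SGD 21,900.32

SGD 21,900.32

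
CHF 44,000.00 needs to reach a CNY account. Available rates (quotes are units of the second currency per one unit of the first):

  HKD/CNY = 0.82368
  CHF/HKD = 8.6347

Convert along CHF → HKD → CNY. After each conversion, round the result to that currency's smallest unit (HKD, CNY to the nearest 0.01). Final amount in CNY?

CNY 312,938.11

CHF 44,000.00 × 8.6347 = HKD 379,926.80
HKD 379,926.80 × 0.82368 = CNY 312,938.11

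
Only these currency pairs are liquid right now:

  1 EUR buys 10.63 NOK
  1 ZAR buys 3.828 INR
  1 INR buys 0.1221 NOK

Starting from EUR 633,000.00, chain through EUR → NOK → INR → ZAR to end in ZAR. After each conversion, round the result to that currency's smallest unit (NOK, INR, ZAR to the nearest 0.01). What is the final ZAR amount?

ZAR 14,396,250.05

EUR 633,000.00 × 10.63 = NOK 6,728,790.00
NOK 6,728,790.00 ÷ 0.1221 = INR 55,108,845.21
INR 55,108,845.21 ÷ 3.828 = ZAR 14,396,250.05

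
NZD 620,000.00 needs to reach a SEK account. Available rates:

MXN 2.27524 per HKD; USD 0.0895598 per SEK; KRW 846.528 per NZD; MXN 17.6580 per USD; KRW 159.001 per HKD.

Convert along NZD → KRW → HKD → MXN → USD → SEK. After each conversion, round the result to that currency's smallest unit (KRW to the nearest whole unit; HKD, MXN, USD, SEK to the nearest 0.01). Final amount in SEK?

NZD 620,000.00 × 846.528 = KRW 524,847,360
KRW 524,847,360 ÷ 159.001 = HKD 3,300,906.03
HKD 3,300,906.03 × 2.27524 = MXN 7,510,353.44
MXN 7,510,353.44 ÷ 17.6580 = USD 425,322.99
USD 425,322.99 ÷ 0.0895598 = SEK 4,749,039.08

SEK 4,749,039.08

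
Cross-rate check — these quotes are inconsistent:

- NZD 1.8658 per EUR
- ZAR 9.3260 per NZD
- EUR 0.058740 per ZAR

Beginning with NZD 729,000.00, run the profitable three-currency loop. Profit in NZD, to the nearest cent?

Profitable loop is NZD → ZAR → EUR → NZD:
NZD 729,000.00 × 9.3260 = ZAR 6,798,654.00
ZAR 6,798,654.00 × 0.058740 = EUR 399,352.94
EUR 399,352.94 × 1.8658 = NZD 745,112.71
Profit = NZD 745,112.71 − NZD 729,000.00

Profit: NZD 16,112.71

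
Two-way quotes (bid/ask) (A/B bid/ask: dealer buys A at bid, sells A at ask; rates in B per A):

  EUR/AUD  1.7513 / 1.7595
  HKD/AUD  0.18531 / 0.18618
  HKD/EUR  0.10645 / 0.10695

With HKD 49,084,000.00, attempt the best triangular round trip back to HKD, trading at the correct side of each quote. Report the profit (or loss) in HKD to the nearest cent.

Net profit: HKD 64,824.47

Best loop HKD → EUR → AUD → HKD:
HKD 49,084,000.00 × 0.10645 (sell HKD at bid) = EUR 5,224,991.80
EUR 5,224,991.80 × 1.7513 (sell EUR at bid) = AUD 9,150,528.14
AUD 9,150,528.14 ÷ 0.18618 (buy HKD at ask) = HKD 49,148,824.47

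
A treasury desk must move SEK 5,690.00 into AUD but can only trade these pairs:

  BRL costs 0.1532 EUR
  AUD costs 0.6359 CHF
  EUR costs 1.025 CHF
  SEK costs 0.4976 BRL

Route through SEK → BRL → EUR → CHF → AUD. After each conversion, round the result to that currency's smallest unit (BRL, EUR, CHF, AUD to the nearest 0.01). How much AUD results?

SEK 5,690.00 × 0.4976 = BRL 2,831.34
BRL 2,831.34 × 0.1532 = EUR 433.76
EUR 433.76 × 1.025 = CHF 444.60
CHF 444.60 ÷ 0.6359 = AUD 699.17

AUD 699.17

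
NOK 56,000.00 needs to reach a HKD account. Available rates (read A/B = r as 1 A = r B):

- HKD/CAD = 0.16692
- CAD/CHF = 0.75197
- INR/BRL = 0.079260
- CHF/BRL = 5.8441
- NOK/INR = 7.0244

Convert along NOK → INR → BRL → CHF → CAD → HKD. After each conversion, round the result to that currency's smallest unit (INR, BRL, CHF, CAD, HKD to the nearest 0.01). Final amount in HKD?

HKD 42,503.47

NOK 56,000.00 × 7.0244 = INR 393,366.40
INR 393,366.40 × 0.079260 = BRL 31,178.22
BRL 31,178.22 ÷ 5.8441 = CHF 5,334.99
CHF 5,334.99 ÷ 0.75197 = CAD 7,094.68
CAD 7,094.68 ÷ 0.16692 = HKD 42,503.47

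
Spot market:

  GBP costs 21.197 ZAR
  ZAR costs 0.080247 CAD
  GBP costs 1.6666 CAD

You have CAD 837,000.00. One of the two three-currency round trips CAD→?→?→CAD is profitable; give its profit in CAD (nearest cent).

Profit: CAD 17,274.19

Profitable loop is CAD → GBP → ZAR → CAD:
CAD 837,000.00 ÷ 1.6666 = GBP 502,220.09
GBP 502,220.09 × 21.197 = ZAR 10,645,559.22
ZAR 10,645,559.22 × 0.080247 = CAD 854,274.19
Profit = CAD 854,274.19 − CAD 837,000.00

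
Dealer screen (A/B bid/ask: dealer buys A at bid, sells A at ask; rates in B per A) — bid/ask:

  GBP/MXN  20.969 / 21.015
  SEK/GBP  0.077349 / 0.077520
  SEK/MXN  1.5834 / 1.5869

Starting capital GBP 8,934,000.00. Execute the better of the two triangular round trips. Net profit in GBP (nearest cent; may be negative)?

Best loop GBP → MXN → SEK → GBP:
GBP 8,934,000.00 × 20.969 (sell GBP at bid) = MXN 187,337,046.00
MXN 187,337,046.00 ÷ 1.5869 (buy SEK at ask) = SEK 118,052,206.19
SEK 118,052,206.19 × 0.077349 (sell SEK at bid) = GBP 9,131,220.10

Net profit: GBP 197,220.10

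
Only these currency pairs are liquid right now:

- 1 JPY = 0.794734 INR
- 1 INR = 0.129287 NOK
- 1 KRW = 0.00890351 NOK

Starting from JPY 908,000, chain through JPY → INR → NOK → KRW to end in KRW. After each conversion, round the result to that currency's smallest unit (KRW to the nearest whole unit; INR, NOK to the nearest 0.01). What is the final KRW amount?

JPY 908,000 × 0.794734 = INR 721,618.47
INR 721,618.47 × 0.129287 = NOK 93,295.89
NOK 93,295.89 ÷ 0.00890351 = KRW 10,478,552

KRW 10,478,552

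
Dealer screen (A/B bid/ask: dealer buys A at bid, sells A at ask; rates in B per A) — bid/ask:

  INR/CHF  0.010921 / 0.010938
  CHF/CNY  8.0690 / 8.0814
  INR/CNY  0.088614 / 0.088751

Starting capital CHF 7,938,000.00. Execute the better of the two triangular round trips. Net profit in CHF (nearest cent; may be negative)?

Net profit: CHF 19,724.75

Best loop CHF → INR → CNY → CHF:
CHF 7,938,000.00 ÷ 0.010938 (buy INR at ask) = INR 725,726,823.92
INR 725,726,823.92 × 0.088614 (sell INR at bid) = CNY 64,309,556.77
CNY 64,309,556.77 ÷ 8.0814 (buy CHF at ask) = CHF 7,957,724.75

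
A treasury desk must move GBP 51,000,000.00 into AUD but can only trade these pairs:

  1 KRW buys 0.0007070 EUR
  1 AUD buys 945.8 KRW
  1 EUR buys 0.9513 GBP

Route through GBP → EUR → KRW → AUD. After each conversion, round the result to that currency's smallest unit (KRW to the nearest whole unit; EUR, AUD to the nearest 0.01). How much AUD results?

GBP 51,000,000.00 ÷ 0.9513 = EUR 53,610,848.31
EUR 53,610,848.31 ÷ 0.0007070 = KRW 75,828,639,760
KRW 75,828,639,760 ÷ 945.8 = AUD 80,174,074.60

AUD 80,174,074.60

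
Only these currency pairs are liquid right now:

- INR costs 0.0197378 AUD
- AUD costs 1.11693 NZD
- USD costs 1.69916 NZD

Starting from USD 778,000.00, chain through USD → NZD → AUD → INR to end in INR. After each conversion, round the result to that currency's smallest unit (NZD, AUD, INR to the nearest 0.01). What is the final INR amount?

USD 778,000.00 × 1.69916 = NZD 1,321,946.48
NZD 1,321,946.48 ÷ 1.11693 = AUD 1,183,553.56
AUD 1,183,553.56 ÷ 0.0197378 = INR 59,963,803.46

INR 59,963,803.46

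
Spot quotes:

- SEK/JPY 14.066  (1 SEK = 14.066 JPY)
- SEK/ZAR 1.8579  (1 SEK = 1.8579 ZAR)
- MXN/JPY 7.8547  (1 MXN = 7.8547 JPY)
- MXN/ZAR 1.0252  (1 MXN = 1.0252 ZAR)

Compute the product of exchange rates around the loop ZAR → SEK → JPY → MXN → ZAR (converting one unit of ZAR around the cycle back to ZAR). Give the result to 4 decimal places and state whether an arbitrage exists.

Around ZAR → SEK → JPY → MXN → ZAR: 1 ÷ 1.8579 × 14.066 ÷ 7.8547 × 1.0252 = 0.988160
Product < 1; profitable direction is ZAR → MXN → JPY → SEK → ZAR.

0.9882 (arbitrage exists)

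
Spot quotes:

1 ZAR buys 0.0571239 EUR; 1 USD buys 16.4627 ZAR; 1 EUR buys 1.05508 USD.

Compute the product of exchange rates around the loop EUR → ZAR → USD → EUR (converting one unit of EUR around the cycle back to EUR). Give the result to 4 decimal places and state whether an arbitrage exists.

Around EUR → ZAR → USD → EUR: 1 ÷ 0.0571239 ÷ 16.4627 ÷ 1.05508 = 1.007850
Product > 1; profitable direction is EUR → ZAR → USD → EUR.

1.0078 (arbitrage exists)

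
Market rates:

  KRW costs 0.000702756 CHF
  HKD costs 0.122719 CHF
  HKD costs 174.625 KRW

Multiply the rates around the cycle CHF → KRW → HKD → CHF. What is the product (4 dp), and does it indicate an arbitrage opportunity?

1.0000 (no arbitrage)

Around CHF → KRW → HKD → CHF: 1 ÷ 0.000702756 ÷ 174.625 × 0.122719 = 1.000002
Product ≈ 1 (deviation 0.000%, within rounding noise).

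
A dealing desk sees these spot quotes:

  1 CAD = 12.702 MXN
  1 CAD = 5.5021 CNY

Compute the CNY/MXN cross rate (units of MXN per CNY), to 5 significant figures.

CNY/MXN = 2.3086

1 CNY ÷ 5.5021 = 0.181749 CAD
0.181749 CAD × 12.702 = 2.30857 MXN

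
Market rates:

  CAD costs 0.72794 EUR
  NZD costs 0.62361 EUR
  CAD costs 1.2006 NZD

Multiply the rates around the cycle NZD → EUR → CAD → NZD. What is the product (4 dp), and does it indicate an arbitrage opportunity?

1.0285 (arbitrage exists)

Around NZD → EUR → CAD → NZD: 1 × 0.62361 ÷ 0.72794 × 1.2006 = 1.028527
Product > 1; profitable direction is NZD → EUR → CAD → NZD.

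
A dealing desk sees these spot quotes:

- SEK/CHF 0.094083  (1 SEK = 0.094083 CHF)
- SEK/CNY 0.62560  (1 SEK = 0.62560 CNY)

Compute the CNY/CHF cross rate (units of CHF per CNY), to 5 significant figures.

1 CNY ÷ 0.62560 = 1.59847 SEK
1.59847 SEK × 0.094083 = 0.150388 CHF

CNY/CHF = 0.15039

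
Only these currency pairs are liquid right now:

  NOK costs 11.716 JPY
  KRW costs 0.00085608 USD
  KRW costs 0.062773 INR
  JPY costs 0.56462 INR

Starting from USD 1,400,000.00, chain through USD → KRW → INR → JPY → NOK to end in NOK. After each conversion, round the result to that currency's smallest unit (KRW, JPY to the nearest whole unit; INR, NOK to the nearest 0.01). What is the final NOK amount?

NOK 15,518,543.19

USD 1,400,000.00 ÷ 0.00085608 = KRW 1,635,361,181
KRW 1,635,361,181 × 0.062773 = INR 102,656,527.41
INR 102,656,527.41 ÷ 0.56462 = JPY 181,815,252
JPY 181,815,252 ÷ 11.716 = NOK 15,518,543.19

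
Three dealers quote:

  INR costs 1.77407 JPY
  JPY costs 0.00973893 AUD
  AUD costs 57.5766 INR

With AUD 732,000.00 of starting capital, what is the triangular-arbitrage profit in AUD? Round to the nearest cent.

Profitable loop is AUD → JPY → INR → AUD:
AUD 732,000.00 ÷ 0.00973893 = JPY 75,162,261
JPY 75,162,261 ÷ 1.77407 = INR 42,367,133.85
INR 42,367,133.85 ÷ 57.5766 = AUD 735,839.45
Profit = AUD 735,839.45 − AUD 732,000.00

Profit: AUD 3,839.45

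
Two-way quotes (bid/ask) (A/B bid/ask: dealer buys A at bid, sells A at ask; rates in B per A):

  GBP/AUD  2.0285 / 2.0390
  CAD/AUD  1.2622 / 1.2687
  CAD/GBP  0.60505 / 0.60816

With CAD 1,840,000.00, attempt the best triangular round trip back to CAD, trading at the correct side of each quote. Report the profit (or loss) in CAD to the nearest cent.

Best loop CAD → AUD → GBP → CAD:
CAD 1,840,000.00 × 1.2622 (sell CAD at bid) = AUD 2,322,448.00
AUD 2,322,448.00 ÷ 2.0390 (buy GBP at ask) = GBP 1,139,013.24
GBP 1,139,013.24 ÷ 0.60816 (buy CAD at ask) = CAD 1,872,884.18

Net profit: CAD 32,884.18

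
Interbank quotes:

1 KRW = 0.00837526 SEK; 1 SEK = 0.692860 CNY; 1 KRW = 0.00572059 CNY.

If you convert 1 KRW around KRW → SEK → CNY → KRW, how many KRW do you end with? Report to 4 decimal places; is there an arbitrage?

1.0144 (arbitrage exists)

Around KRW → SEK → CNY → KRW: 1 × 0.00837526 × 0.692860 ÷ 0.00572059 = 1.014385
Product > 1; profitable direction is KRW → SEK → CNY → KRW.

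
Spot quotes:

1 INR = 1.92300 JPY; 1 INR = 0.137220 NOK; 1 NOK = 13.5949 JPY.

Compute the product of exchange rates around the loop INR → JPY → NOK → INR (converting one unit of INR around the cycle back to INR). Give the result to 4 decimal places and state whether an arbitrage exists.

Around INR → JPY → NOK → INR: 1 × 1.92300 ÷ 13.5949 ÷ 0.137220 = 1.030827
Product > 1; profitable direction is INR → JPY → NOK → INR.

1.0308 (arbitrage exists)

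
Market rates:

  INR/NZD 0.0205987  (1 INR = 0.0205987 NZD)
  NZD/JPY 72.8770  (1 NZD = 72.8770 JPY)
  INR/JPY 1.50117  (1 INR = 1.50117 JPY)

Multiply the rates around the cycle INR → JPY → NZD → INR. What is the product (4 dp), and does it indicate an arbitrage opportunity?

1.0000 (no arbitrage)

Around INR → JPY → NZD → INR: 1 × 1.50117 ÷ 72.8770 ÷ 0.0205987 = 0.999999
Product ≈ 1 (deviation 0.000%, within rounding noise).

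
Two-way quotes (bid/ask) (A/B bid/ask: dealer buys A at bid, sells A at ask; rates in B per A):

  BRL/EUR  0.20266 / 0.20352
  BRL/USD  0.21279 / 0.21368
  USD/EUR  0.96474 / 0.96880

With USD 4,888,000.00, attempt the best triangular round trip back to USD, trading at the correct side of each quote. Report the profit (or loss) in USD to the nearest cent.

Best loop USD → EUR → BRL → USD:
USD 4,888,000.00 × 0.96474 (sell USD at bid) = EUR 4,715,649.12
EUR 4,715,649.12 ÷ 0.20352 (buy BRL at ask) = BRL 23,170,445.75
BRL 23,170,445.75 × 0.21279 (sell BRL at bid) = USD 4,930,439.15

Net profit: USD 42,439.15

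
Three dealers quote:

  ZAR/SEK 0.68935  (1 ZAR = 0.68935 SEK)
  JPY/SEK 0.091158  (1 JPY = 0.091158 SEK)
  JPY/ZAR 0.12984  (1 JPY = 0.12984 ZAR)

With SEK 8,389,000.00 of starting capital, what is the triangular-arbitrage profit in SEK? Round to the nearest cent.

Profitable loop is SEK → ZAR → JPY → SEK:
SEK 8,389,000.00 ÷ 0.68935 = ZAR 12,169,434.97
ZAR 12,169,434.97 ÷ 0.12984 = JPY 93,726,394
JPY 93,726,394 × 0.091158 = SEK 8,543,910.61
Profit = SEK 8,543,910.61 − SEK 8,389,000.00

Profit: SEK 154,910.61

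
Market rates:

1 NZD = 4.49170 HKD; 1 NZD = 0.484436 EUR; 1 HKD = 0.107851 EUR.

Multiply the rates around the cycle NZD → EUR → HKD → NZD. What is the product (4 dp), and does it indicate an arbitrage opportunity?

1.0000 (no arbitrage)

Around NZD → EUR → HKD → NZD: 1 × 0.484436 ÷ 0.107851 ÷ 4.49170 = 1.000003
Product ≈ 1 (deviation 0.000%, within rounding noise).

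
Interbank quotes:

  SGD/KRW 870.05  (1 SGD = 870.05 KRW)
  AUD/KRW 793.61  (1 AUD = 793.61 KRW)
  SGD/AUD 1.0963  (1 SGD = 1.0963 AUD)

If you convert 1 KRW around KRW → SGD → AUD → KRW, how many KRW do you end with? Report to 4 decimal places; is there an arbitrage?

1.0000 (no arbitrage)

Around KRW → SGD → AUD → KRW: 1 ÷ 870.05 × 1.0963 × 793.61 = 0.999982
Product ≈ 1 (deviation 0.002%, within rounding noise).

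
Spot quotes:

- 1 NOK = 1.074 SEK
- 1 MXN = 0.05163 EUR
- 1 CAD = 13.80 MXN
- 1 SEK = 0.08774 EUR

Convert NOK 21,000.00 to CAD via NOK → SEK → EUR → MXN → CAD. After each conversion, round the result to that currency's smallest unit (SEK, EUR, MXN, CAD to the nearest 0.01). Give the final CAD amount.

CAD 2,777.41

NOK 21,000.00 × 1.074 = SEK 22,554.00
SEK 22,554.00 × 0.08774 = EUR 1,978.89
EUR 1,978.89 ÷ 0.05163 = MXN 38,328.30
MXN 38,328.30 ÷ 13.80 = CAD 2,777.41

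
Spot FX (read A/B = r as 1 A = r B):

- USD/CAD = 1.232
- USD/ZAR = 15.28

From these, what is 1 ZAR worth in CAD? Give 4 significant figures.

1 ZAR ÷ 15.28 = 0.065445 USD
0.065445 USD × 1.232 = 0.0806283 CAD

ZAR/CAD = 0.08063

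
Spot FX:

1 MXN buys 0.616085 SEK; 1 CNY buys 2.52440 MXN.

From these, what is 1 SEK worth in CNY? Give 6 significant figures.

SEK/CNY = 0.642986

1 SEK ÷ 0.616085 = 1.62315 MXN
1.62315 MXN ÷ 2.52440 = 0.642986 CNY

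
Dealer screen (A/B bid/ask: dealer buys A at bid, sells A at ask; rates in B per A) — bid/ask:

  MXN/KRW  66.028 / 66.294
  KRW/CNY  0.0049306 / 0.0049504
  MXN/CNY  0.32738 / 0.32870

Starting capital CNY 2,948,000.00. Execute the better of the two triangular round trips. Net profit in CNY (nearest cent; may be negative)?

Net result: CNY -7,202.59 (no profitable arbitrage after spreads)

Best loop CNY → KRW → MXN → CNY:
CNY 2,948,000.00 ÷ 0.0049504 (buy KRW at ask) = KRW 595,507,434
KRW 595,507,434 ÷ 66.294 (buy MXN at ask) = MXN 8,982,825.50
MXN 8,982,825.50 × 0.32738 (sell MXN at bid) = CNY 2,940,797.41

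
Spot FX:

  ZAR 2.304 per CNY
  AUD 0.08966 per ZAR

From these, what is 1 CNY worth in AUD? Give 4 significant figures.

CNY/AUD = 0.2066

1 CNY × 2.304 = 2.304 ZAR
2.304 ZAR × 0.08966 = 0.206577 AUD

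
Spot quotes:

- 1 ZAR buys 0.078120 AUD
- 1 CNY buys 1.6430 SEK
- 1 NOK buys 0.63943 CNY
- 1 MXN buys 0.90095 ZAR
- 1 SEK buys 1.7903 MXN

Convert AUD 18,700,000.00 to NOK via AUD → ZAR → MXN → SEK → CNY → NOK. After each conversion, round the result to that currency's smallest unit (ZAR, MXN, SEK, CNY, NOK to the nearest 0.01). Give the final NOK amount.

NOK 141,261,007.40

AUD 18,700,000.00 ÷ 0.078120 = ZAR 239,375,320.02
ZAR 239,375,320.02 ÷ 0.90095 = MXN 265,692,125.00
MXN 265,692,125.00 ÷ 1.7903 = SEK 148,406,482.15
SEK 148,406,482.15 ÷ 1.6430 = CNY 90,326,525.96
CNY 90,326,525.96 ÷ 0.63943 = NOK 141,261,007.40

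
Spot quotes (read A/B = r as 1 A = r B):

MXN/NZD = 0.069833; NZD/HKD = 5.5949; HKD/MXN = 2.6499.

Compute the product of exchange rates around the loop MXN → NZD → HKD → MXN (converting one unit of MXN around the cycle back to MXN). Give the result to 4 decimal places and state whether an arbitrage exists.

1.0353 (arbitrage exists)

Around MXN → NZD → HKD → MXN: 1 × 0.069833 × 5.5949 × 2.6499 = 1.035339
Product > 1; profitable direction is MXN → NZD → HKD → MXN.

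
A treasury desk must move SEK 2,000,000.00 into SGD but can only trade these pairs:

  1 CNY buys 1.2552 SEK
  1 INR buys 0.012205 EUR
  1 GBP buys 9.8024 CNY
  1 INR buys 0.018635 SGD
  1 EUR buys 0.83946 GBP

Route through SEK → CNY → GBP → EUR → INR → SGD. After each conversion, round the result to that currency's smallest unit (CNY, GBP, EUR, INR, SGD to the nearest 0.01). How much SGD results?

SGD 295,648.89

SEK 2,000,000.00 ÷ 1.2552 = CNY 1,593,371.57
CNY 1,593,371.57 ÷ 9.8024 = GBP 162,549.13
GBP 162,549.13 ÷ 0.83946 = EUR 193,635.35
EUR 193,635.35 ÷ 0.012205 = INR 15,865,247.85
INR 15,865,247.85 × 0.018635 = SGD 295,648.89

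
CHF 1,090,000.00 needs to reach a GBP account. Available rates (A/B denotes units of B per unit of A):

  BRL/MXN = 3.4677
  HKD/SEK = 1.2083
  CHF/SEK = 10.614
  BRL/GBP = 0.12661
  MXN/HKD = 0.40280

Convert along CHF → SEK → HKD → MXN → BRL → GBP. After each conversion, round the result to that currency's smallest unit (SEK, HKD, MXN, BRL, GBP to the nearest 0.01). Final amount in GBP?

GBP 867,896.29

CHF 1,090,000.00 × 10.614 = SEK 11,569,260.00
SEK 11,569,260.00 ÷ 1.2083 = HKD 9,574,824.13
HKD 9,574,824.13 ÷ 0.40280 = MXN 23,770,665.67
MXN 23,770,665.67 ÷ 3.4677 = BRL 6,854,879.51
BRL 6,854,879.51 × 0.12661 = GBP 867,896.29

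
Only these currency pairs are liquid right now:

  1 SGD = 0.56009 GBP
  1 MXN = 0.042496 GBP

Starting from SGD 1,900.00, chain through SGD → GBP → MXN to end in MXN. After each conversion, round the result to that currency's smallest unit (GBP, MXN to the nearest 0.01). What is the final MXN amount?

MXN 25,041.65

SGD 1,900.00 × 0.56009 = GBP 1,064.17
GBP 1,064.17 ÷ 0.042496 = MXN 25,041.65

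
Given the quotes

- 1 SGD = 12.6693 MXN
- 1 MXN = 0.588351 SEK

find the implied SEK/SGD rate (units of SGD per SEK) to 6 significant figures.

1 SEK ÷ 0.588351 = 1.69967 MXN
1.69967 MXN ÷ 12.6693 = 0.134156 SGD

SEK/SGD = 0.134156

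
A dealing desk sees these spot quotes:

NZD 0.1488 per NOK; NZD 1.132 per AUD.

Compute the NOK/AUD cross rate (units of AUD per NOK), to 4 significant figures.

1 NOK × 0.1488 = 0.1488 NZD
0.1488 NZD ÷ 1.132 = 0.131449 AUD

NOK/AUD = 0.1314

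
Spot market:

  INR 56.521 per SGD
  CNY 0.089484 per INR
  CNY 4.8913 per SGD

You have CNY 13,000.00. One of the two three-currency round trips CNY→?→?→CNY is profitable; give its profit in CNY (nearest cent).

Profitable loop is CNY → SGD → INR → CNY:
CNY 13,000.00 ÷ 4.8913 = SGD 2,657.78
SGD 2,657.78 × 56.521 = INR 150,220.39
INR 150,220.39 × 0.089484 = CNY 13,442.32
Profit = CNY 13,442.32 − CNY 13,000.00

Profit: CNY 442.32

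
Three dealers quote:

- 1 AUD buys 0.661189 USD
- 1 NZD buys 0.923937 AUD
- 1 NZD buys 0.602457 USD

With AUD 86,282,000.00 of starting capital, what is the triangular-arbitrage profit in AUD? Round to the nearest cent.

Profitable loop is AUD → USD → NZD → AUD:
AUD 86,282,000.00 × 0.661189 = USD 57,048,709.30
USD 57,048,709.30 ÷ 0.602457 = NZD 94,693,412.64
NZD 94,693,412.64 × 0.923937 = AUD 87,490,747.59
Profit = AUD 87,490,747.59 − AUD 86,282,000.00

Profit: AUD 1,208,747.59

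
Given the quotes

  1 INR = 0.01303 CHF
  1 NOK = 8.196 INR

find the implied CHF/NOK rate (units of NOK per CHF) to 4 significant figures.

1 CHF ÷ 0.01303 = 76.746 INR
76.746 INR ÷ 8.196 = 9.36383 NOK

CHF/NOK = 9.364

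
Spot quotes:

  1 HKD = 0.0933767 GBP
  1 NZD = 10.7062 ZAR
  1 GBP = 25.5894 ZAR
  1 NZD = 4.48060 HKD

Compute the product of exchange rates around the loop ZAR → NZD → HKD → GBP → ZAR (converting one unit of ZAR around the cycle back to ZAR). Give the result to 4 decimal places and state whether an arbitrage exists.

Around ZAR → NZD → HKD → GBP → ZAR: 1 ÷ 10.7062 × 4.48060 × 0.0933767 × 25.5894 = 0.999999
Product ≈ 1 (deviation 0.000%, within rounding noise).

1.0000 (no arbitrage)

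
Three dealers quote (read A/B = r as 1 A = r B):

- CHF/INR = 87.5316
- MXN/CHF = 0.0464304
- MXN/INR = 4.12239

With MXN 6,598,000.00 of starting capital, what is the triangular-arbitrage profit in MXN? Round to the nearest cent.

Profit: MXN 94,588.07

Profitable loop is MXN → INR → CHF → MXN:
MXN 6,598,000.00 × 4.12239 = INR 27,199,529.22
INR 27,199,529.22 ÷ 87.5316 = CHF 310,739.54
CHF 310,739.54 ÷ 0.0464304 = MXN 6,692,588.07
Profit = MXN 6,692,588.07 − MXN 6,598,000.00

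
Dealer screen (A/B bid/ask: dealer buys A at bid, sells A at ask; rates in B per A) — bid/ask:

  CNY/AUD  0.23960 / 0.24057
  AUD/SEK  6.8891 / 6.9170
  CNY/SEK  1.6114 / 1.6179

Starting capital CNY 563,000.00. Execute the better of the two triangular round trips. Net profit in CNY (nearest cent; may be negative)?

Best loop CNY → AUD → SEK → CNY:
CNY 563,000.00 × 0.23960 (sell CNY at bid) = AUD 134,894.80
AUD 134,894.80 × 6.8891 (sell AUD at bid) = SEK 929,303.77
SEK 929,303.77 ÷ 1.6179 (buy CNY at ask) = CNY 574,388.88

Net profit: CNY 11,388.88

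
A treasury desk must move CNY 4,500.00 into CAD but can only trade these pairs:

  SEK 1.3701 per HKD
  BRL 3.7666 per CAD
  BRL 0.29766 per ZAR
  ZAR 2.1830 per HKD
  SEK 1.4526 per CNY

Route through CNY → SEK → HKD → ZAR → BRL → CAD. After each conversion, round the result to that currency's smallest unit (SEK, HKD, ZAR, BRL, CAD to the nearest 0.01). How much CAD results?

CNY 4,500.00 × 1.4526 = SEK 6,536.70
SEK 6,536.70 ÷ 1.3701 = HKD 4,770.97
HKD 4,770.97 × 2.1830 = ZAR 10,415.03
ZAR 10,415.03 × 0.29766 = BRL 3,100.14
BRL 3,100.14 ÷ 3.7666 = CAD 823.06

CAD 823.06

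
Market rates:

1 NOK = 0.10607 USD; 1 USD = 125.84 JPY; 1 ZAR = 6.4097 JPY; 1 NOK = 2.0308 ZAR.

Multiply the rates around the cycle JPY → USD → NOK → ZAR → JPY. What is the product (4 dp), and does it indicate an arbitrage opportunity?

0.9752 (arbitrage exists)

Around JPY → USD → NOK → ZAR → JPY: 1 ÷ 125.84 ÷ 0.10607 × 2.0308 × 6.4097 = 0.975200
Product < 1; profitable direction is JPY → ZAR → NOK → USD → JPY.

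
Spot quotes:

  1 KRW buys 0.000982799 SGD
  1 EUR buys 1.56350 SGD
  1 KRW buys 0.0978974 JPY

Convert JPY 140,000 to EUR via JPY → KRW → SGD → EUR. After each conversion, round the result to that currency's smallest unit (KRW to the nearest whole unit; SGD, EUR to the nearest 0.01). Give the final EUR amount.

EUR 898.93

JPY 140,000 ÷ 0.0978974 = KRW 1,430,069
KRW 1,430,069 × 0.000982799 = SGD 1,405.47
SGD 1,405.47 ÷ 1.56350 = EUR 898.93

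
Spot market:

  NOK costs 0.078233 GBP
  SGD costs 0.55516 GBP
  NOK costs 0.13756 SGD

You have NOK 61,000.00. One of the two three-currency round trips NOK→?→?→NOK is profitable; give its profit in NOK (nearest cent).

Profitable loop is NOK → GBP → SGD → NOK:
NOK 61,000.00 × 0.078233 = GBP 4,772.21
GBP 4,772.21 ÷ 0.55516 = SGD 8,596.10
SGD 8,596.10 ÷ 0.13756 = NOK 62,489.85
Profit = NOK 62,489.85 − NOK 61,000.00

Profit: NOK 1,489.85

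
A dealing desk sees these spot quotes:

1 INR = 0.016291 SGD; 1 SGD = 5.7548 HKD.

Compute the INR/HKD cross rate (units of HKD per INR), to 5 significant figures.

INR/HKD = 0.093751

1 INR × 0.016291 = 0.016291 SGD
0.016291 SGD × 5.7548 = 0.0937514 HKD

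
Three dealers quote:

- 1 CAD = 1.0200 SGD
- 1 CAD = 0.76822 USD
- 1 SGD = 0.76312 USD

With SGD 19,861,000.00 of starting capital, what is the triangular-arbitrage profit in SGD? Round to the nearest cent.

Profit: SGD 262,731.28

Profitable loop is SGD → USD → CAD → SGD:
SGD 19,861,000.00 × 0.76312 = USD 15,156,326.32
USD 15,156,326.32 ÷ 0.76822 = CAD 19,729,148.32
CAD 19,729,148.32 × 1.0200 = SGD 20,123,731.28
Profit = SGD 20,123,731.28 − SGD 19,861,000.00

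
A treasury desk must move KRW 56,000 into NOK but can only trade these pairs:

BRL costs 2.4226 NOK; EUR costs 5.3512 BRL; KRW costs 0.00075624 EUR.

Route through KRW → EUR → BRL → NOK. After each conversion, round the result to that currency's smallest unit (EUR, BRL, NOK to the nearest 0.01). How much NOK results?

KRW 56,000 × 0.00075624 = EUR 42.35
EUR 42.35 × 5.3512 = BRL 226.62
BRL 226.62 × 2.4226 = NOK 549.01

NOK 549.01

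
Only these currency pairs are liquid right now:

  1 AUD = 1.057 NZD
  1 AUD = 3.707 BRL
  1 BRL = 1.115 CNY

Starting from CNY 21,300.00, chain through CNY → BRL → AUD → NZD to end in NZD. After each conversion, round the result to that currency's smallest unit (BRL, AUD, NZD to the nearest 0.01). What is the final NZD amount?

CNY 21,300.00 ÷ 1.115 = BRL 19,103.14
BRL 19,103.14 ÷ 3.707 = AUD 5,153.26
AUD 5,153.26 × 1.057 = NZD 5,447.00

NZD 5,447.00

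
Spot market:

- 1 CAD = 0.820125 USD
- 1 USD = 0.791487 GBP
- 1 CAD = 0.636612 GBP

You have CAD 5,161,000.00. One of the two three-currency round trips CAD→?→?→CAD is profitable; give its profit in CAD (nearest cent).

Profitable loop is CAD → USD → GBP → CAD:
CAD 5,161,000.00 × 0.820125 = USD 4,232,665.12
USD 4,232,665.12 × 0.791487 = GBP 3,350,099.42
GBP 3,350,099.42 ÷ 0.636612 = CAD 5,262,388.11
Profit = CAD 5,262,388.11 − CAD 5,161,000.00

Profit: CAD 101,388.11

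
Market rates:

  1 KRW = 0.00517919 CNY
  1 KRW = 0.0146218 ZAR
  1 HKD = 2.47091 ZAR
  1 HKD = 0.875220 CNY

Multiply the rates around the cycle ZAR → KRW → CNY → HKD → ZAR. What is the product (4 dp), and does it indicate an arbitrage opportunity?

1.0000 (no arbitrage)

Around ZAR → KRW → CNY → HKD → ZAR: 1 ÷ 0.0146218 × 0.00517919 ÷ 0.875220 × 2.47091 = 1.000002
Product ≈ 1 (deviation 0.000%, within rounding noise).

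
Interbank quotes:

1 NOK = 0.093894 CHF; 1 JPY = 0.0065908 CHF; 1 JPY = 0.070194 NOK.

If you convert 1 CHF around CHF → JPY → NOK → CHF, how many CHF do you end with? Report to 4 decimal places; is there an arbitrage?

Around CHF → JPY → NOK → CHF: 1 ÷ 0.0065908 × 0.070194 × 0.093894 = 0.999999
Product ≈ 1 (deviation 0.000%, within rounding noise).

1.0000 (no arbitrage)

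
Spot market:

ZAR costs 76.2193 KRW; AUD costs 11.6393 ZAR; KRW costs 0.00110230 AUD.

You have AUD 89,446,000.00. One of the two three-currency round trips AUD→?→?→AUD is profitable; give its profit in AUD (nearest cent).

Profit: AUD 2,022,024.28

Profitable loop is AUD → KRW → ZAR → AUD:
AUD 89,446,000.00 ÷ 0.00110230 = KRW 81,144,878,890
KRW 81,144,878,890 ÷ 76.2193 = ZAR 1,064,623,774.94
ZAR 1,064,623,774.94 ÷ 11.6393 = AUD 91,468,024.28
Profit = AUD 91,468,024.28 − AUD 89,446,000.00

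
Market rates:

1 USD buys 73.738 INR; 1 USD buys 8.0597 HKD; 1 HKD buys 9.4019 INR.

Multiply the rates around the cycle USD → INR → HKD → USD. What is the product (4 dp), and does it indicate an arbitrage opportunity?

0.9731 (arbitrage exists)

Around USD → INR → HKD → USD: 1 × 73.738 ÷ 9.4019 ÷ 8.0597 = 0.973099
Product < 1; profitable direction is USD → HKD → INR → USD.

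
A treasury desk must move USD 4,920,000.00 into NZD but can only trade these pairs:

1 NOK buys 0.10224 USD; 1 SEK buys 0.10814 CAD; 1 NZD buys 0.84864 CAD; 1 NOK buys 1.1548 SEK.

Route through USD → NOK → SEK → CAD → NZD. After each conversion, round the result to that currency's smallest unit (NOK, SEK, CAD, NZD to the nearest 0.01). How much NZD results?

NZD 7,081,314.84

USD 4,920,000.00 ÷ 0.10224 = NOK 48,122,065.73
NOK 48,122,065.73 × 1.1548 = SEK 55,571,361.51
SEK 55,571,361.51 × 0.10814 = CAD 6,009,487.03
CAD 6,009,487.03 ÷ 0.84864 = NZD 7,081,314.84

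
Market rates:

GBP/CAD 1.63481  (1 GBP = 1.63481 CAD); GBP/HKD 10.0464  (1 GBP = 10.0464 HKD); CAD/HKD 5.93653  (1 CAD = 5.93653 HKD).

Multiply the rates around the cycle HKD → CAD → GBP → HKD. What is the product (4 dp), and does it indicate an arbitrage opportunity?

Around HKD → CAD → GBP → HKD: 1 ÷ 5.93653 ÷ 1.63481 × 10.0464 = 1.035167
Product > 1; profitable direction is HKD → CAD → GBP → HKD.

1.0352 (arbitrage exists)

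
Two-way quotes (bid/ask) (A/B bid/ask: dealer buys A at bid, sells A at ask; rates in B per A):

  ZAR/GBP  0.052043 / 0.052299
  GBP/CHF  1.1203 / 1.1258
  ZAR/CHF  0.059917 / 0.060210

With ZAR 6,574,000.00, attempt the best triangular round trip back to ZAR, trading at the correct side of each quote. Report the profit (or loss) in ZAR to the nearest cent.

Net profit: ZAR 115,984.80

Best loop ZAR → CHF → GBP → ZAR:
ZAR 6,574,000.00 × 0.059917 (sell ZAR at bid) = CHF 393,894.36
CHF 393,894.36 ÷ 1.1258 (buy GBP at ask) = GBP 349,879.52
GBP 349,879.52 ÷ 0.052299 (buy ZAR at ask) = ZAR 6,689,984.80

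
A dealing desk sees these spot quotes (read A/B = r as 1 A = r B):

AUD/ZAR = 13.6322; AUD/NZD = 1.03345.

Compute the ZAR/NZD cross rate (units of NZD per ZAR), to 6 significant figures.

ZAR/NZD = 0.0758095

1 ZAR ÷ 13.6322 = 0.0733557 AUD
0.0733557 AUD × 1.03345 = 0.0758095 NZD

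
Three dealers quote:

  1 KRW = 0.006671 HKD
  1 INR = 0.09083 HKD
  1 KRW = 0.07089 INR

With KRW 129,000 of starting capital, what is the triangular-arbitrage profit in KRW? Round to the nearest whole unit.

Profit: KRW 4,649

Profitable loop is KRW → HKD → INR → KRW:
KRW 129,000 × 0.006671 = HKD 860.56
HKD 860.56 ÷ 0.09083 = INR 9,474.39
INR 9,474.39 ÷ 0.07089 = KRW 133,649
Profit = KRW 133,649 − KRW 129,000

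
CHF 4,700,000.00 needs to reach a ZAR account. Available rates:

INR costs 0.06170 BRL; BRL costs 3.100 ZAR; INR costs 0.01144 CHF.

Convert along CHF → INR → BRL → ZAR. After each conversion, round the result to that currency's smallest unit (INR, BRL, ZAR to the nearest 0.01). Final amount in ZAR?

CHF 4,700,000.00 ÷ 0.01144 = INR 410,839,160.84
INR 410,839,160.84 × 0.06170 = BRL 25,348,776.22
BRL 25,348,776.22 × 3.100 = ZAR 78,581,206.28

ZAR 78,581,206.28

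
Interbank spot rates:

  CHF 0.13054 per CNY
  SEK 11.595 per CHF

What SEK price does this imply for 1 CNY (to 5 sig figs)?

1 CNY × 0.13054 = 0.13054 CHF
0.13054 CHF × 11.595 = 1.51361 SEK

CNY/SEK = 1.5136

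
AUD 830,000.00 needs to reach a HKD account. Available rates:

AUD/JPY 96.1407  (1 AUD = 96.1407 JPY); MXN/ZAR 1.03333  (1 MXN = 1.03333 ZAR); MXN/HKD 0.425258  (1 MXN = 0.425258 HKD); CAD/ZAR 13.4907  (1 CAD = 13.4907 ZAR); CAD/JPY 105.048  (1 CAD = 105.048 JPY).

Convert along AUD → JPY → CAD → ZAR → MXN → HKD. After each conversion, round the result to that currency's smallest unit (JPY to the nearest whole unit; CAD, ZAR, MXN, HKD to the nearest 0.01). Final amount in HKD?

AUD 830,000.00 × 96.1407 = JPY 79,796,781
JPY 79,796,781 ÷ 105.048 = CAD 759,622.09
CAD 759,622.09 × 13.4907 = ZAR 10,247,833.73
ZAR 10,247,833.73 ÷ 1.03333 = MXN 9,917,290.44
MXN 9,917,290.44 × 0.425258 = HKD 4,217,407.10

HKD 4,217,407.10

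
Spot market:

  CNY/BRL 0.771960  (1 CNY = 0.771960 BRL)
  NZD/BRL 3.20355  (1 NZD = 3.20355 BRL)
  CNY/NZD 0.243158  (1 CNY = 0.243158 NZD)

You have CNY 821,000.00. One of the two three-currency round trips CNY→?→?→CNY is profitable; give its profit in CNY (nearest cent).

Profit: CNY 7,454.06

Profitable loop is CNY → NZD → BRL → CNY:
CNY 821,000.00 × 0.243158 = NZD 199,632.72
NZD 199,632.72 × 3.20355 = BRL 639,533.39
BRL 639,533.39 ÷ 0.771960 = CNY 828,454.06
Profit = CNY 828,454.06 − CNY 821,000.00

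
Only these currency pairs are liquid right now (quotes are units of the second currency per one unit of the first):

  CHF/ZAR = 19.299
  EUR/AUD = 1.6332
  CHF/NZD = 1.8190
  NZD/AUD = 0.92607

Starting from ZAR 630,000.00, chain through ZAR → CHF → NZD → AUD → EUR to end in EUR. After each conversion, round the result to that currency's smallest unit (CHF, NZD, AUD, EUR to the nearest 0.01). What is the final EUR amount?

ZAR 630,000.00 ÷ 19.299 = CHF 32,644.18
CHF 32,644.18 × 1.8190 = NZD 59,379.76
NZD 59,379.76 × 0.92607 = AUD 54,989.81
AUD 54,989.81 ÷ 1.6332 = EUR 33,669.98

EUR 33,669.98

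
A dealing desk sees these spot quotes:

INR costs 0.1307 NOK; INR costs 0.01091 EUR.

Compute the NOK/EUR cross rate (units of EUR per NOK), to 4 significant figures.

1 NOK ÷ 0.1307 = 7.65111 INR
7.65111 INR × 0.01091 = 0.0834736 EUR

NOK/EUR = 0.08347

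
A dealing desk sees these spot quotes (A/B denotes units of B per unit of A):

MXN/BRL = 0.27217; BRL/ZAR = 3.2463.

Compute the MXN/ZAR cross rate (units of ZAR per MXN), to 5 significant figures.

1 MXN × 0.27217 = 0.27217 BRL
0.27217 BRL × 3.2463 = 0.883545 ZAR

MXN/ZAR = 0.88355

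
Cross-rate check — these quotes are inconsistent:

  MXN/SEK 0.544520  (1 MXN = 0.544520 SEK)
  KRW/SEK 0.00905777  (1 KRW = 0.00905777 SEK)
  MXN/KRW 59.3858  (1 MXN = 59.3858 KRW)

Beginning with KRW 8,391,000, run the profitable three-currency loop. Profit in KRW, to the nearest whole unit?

Profit: KRW 103,223

Profitable loop is KRW → MXN → SEK → KRW:
KRW 8,391,000 ÷ 59.3858 = MXN 141,296.40
MXN 141,296.40 × 0.544520 = SEK 76,938.72
SEK 76,938.72 ÷ 0.00905777 = KRW 8,494,223
Profit = KRW 8,494,223 − KRW 8,391,000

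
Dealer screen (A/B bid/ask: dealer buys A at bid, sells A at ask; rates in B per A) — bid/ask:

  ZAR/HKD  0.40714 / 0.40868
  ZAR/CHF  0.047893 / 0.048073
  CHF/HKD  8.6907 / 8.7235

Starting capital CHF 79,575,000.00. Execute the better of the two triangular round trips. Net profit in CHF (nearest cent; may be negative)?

Best loop CHF → HKD → ZAR → CHF:
CHF 79,575,000.00 × 8.6907 (sell CHF at bid) = HKD 691,562,452.50
HKD 691,562,452.50 ÷ 0.40868 (buy ZAR at ask) = ZAR 1,692,185,701.53
ZAR 1,692,185,701.53 × 0.047893 (sell ZAR at bid) = CHF 81,043,849.80

Net profit: CHF 1,468,849.80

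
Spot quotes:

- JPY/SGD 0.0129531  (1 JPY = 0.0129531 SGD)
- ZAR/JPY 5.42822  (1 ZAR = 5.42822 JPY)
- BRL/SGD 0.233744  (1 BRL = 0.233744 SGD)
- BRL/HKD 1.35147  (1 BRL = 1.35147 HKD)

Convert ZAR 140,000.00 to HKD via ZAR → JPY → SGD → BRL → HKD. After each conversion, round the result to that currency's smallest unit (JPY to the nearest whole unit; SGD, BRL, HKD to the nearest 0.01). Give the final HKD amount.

ZAR 140,000.00 × 5.42822 = JPY 759,951
JPY 759,951 × 0.0129531 = SGD 9,843.72
SGD 9,843.72 ÷ 0.233744 = BRL 42,113.25
BRL 42,113.25 × 1.35147 = HKD 56,914.79

HKD 56,914.79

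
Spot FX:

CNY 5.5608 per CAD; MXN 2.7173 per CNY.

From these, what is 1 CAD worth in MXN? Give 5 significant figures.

1 CAD × 5.5608 = 5.5608 CNY
5.5608 CNY × 2.7173 = 15.1104 MXN

CAD/MXN = 15.110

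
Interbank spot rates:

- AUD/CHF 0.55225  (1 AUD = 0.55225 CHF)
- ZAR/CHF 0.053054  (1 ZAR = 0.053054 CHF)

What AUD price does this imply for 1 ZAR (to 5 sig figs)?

1 ZAR × 0.053054 = 0.053054 CHF
0.053054 CHF ÷ 0.55225 = 0.0960688 AUD

ZAR/AUD = 0.096069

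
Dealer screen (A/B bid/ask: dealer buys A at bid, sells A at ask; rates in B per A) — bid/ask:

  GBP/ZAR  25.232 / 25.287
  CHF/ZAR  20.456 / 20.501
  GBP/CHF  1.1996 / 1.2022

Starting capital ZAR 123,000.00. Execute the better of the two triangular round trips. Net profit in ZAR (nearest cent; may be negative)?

Net profit: ZAR 2,922.99

Best loop ZAR → CHF → GBP → ZAR:
ZAR 123,000.00 ÷ 20.501 (buy CHF at ask) = CHF 5,999.71
CHF 5,999.71 ÷ 1.2022 (buy GBP at ask) = GBP 4,990.61
GBP 4,990.61 × 25.232 (sell GBP at bid) = ZAR 125,922.99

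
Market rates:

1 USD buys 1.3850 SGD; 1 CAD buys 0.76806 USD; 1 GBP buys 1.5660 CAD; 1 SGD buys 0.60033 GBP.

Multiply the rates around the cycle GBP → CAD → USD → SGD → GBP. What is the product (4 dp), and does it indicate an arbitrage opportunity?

Around GBP → CAD → USD → SGD → GBP: 1 × 1.5660 × 0.76806 × 1.3850 × 0.60033 = 1.000062
Product ≈ 1 (deviation 0.006%, within rounding noise).

1.0001 (no arbitrage)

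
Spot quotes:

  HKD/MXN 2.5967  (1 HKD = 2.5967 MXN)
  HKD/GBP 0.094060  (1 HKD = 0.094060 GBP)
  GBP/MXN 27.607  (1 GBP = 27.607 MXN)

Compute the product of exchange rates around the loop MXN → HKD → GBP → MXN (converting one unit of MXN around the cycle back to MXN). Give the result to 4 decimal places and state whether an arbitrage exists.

1.0000 (no arbitrage)

Around MXN → HKD → GBP → MXN: 1 ÷ 2.5967 × 0.094060 × 27.607 = 1.000006
Product ≈ 1 (deviation 0.001%, within rounding noise).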